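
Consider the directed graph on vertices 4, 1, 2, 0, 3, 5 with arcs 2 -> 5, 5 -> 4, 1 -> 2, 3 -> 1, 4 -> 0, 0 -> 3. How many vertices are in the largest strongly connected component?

6

{0, 1, 2, 3, 4, 5} are all mutually reachable — one SCC of size 6.
The largest has 6 vertices.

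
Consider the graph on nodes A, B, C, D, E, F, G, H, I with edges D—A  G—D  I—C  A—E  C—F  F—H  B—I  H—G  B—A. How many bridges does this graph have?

The edges on the cycle B-I-C-F-H-G-D-A-B are not bridges since each lies on that cycle.
But removing E—A disconnects E from A — this is a bridge.

1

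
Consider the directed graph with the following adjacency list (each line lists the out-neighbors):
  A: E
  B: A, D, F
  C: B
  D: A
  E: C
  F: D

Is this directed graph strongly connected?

Yes

From D we can reach every vertex (A, B, C, D, E, F), and every vertex can reach D (A, B, C, D, E, F). So the whole graph is one strongly connected component.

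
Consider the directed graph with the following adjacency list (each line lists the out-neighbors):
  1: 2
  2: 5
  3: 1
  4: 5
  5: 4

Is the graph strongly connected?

No

There is no directed path from 5 to 3, so the graph is not strongly connected.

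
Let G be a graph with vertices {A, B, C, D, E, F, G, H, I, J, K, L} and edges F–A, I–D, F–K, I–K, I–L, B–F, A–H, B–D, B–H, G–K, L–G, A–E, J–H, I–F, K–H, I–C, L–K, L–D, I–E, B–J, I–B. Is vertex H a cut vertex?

No

Deleting H leaves 1 component (was 1) (its neighbors A, B, J, K remain connected to each other), so H is not a cut vertex.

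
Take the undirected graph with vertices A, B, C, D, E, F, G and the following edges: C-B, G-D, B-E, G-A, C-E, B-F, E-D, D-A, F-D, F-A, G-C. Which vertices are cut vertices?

Removing B, for instance, still leaves 1 component. No single vertex removal increases the component count — the graph has no articulation points.

none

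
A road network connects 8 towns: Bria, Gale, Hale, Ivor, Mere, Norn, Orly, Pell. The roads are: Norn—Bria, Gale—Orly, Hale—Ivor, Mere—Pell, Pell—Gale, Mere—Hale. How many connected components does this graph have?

Starting from Bria we can reach Bria, Norn. That is one component of size 2.
Starting from Gale we can reach Gale, Hale, Ivor, Mere, Orly, Pell. That is one component of size 6.
Total: 2 components.

2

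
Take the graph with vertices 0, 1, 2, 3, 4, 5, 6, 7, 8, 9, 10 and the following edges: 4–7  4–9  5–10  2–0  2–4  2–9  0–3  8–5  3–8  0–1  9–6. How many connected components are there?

Starting from 0 we can reach 0, 1, 2, 3, 4, 5, 6, 7, 8, 9, 10. That is one component of size 11.
Total: 1 component.

1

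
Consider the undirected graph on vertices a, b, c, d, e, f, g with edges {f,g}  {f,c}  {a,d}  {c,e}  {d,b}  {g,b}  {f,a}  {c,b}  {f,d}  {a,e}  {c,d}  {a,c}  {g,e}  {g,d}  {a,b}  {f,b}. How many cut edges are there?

The edges on the cycle a-c-e-a are not bridges since each lies on that cycle.
Every edge lies on some cycle, so there are no bridges.

0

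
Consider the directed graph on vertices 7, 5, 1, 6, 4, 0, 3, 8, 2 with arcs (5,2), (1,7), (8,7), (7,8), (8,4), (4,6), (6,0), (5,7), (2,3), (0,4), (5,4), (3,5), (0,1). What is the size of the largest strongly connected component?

6

{0, 1, 4, 6, 7, 8} are all mutually reachable — one SCC of size 6.
{2, 3, 5} are all mutually reachable — one SCC of size 3.
The largest has 6 vertices.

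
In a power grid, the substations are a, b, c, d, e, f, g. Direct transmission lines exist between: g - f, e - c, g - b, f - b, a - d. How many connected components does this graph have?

3

Starting from c we can reach c, e. That is one component of size 2.
Starting from a we can reach a, d. That is one component of size 2.
Starting from b we can reach b, f, g. That is one component of size 3.
Total: 3 components.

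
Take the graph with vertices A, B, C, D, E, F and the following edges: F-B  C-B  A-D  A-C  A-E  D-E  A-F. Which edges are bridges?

The edges on the cycle A-D-E-A are not bridges since each lies on that cycle.
Every edge lies on some cycle, so there are no bridges.

none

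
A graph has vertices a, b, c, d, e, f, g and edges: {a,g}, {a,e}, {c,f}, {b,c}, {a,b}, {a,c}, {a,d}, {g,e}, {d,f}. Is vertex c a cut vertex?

Deleting c leaves 1 component (was 1) (its neighbors a, b, f remain connected to each other), so c is not a cut vertex.

No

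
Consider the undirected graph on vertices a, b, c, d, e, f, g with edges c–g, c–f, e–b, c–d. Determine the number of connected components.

a is isolated — a component by itself.
Starting from b we can reach b, e. That is one component of size 2.
Starting from c we can reach c, d, f, g. That is one component of size 4.
Total: 3 components.

3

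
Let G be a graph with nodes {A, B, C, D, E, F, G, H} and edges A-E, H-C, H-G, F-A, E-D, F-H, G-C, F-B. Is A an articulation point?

Deleting A raises the number of components from 1 to 2, so A is a cut vertex.

Yes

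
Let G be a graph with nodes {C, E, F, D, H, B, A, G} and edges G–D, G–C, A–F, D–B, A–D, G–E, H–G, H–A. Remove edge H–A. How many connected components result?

H and A are still connected via H-G-D-A, so the component count stays at 1.

1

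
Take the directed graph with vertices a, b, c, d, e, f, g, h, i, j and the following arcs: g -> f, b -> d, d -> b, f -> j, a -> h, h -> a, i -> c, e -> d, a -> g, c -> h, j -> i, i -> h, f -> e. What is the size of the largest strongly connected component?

{a, c, f, g, h, i, j} are all mutually reachable — one SCC of size 7.
{b, d} are all mutually reachable — one SCC of size 2.
{e} is an SCC by itself.
The largest has 7 vertices.

7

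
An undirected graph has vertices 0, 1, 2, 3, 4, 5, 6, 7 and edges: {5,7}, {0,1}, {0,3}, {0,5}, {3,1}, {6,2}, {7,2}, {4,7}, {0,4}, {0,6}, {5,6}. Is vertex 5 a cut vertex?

No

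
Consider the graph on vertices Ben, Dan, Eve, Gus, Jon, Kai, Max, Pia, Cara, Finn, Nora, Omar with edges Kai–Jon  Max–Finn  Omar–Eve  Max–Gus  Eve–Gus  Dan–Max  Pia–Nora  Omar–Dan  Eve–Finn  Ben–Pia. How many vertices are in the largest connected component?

Cara is isolated — a component by itself.
Starting from Jon we can reach Jon, Kai. That is one component of size 2.
Starting from Ben we can reach Ben, Pia, Nora. That is one component of size 3.
Starting from Dan we can reach Dan, Eve, Gus, Max, Finn, Omar. That is one component of size 6.
The largest has 6 vertices.

6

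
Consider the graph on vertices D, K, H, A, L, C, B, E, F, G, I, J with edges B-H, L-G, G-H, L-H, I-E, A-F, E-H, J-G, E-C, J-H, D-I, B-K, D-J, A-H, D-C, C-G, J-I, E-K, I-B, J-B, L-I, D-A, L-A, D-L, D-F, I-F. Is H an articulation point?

Deleting H leaves 1 component (was 1) (its neighbors A, B, E, G, J, L remain connected to each other), so H is not a cut vertex.

No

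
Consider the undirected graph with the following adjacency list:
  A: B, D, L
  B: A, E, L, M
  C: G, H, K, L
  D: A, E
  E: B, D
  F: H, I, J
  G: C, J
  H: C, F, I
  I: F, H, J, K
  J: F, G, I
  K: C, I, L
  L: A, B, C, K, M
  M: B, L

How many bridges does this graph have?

The edges on the cycle I-H-F-I are not bridges since each lies on that cycle.
Every edge lies on some cycle, so there are no bridges.

0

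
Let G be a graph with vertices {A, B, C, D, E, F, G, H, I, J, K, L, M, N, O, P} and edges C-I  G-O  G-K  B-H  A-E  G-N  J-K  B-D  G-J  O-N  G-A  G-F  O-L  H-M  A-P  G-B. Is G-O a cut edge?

After removing G-O, the path G-N-O still connects them, so the edge is not a bridge.

No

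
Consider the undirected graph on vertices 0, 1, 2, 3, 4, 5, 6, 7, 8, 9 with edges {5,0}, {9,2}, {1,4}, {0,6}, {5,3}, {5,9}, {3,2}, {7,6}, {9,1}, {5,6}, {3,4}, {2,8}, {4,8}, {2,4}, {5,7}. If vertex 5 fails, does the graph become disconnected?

Yes

Deleting 5 raises the number of components from 1 to 2, so 5 is a cut vertex.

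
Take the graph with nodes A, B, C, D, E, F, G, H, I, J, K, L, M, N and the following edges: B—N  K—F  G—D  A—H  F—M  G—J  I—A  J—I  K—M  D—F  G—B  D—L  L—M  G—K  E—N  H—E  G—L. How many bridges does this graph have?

0

The edges on the cycle G-D-L-G are not bridges since each lies on that cycle.
Every edge lies on some cycle, so there are no bridges.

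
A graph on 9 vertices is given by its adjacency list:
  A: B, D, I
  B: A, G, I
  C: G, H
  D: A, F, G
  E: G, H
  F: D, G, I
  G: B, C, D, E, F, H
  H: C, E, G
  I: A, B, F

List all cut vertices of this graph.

Removing G increases the component count from 1 to 2, so G is a cut vertex.
By contrast removing B leaves 1 component; it is not a cut vertex. No other vertex is a cut vertex either.

G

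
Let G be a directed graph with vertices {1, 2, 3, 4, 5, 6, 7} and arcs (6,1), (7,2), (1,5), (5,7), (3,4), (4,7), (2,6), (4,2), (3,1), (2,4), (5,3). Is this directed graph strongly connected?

Yes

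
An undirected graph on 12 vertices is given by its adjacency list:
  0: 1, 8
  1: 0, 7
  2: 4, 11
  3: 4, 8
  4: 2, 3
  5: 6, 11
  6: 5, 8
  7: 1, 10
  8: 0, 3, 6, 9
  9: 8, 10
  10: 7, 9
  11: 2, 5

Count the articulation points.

Removing 8 increases the component count from 1 to 2, so 8 is a cut vertex.
By contrast removing 10 leaves 1 component; it is not a cut vertex. No other vertex is a cut vertex either.

1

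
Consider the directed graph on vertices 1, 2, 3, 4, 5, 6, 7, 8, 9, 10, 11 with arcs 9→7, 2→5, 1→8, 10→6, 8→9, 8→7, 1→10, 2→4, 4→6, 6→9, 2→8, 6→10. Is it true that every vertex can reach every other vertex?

No

There is no directed path from 8 to 11, so the graph is not strongly connected.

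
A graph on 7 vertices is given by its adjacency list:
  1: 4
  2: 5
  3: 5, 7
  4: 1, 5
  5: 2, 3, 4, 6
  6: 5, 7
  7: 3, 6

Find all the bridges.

The edges on the cycle 5-3-7-6-5 are not bridges since each lies on that cycle.
But removing 4-1 disconnects 4 from 1; removing 5-4 disconnects 5 from 4; removing 5-2 disconnects 5 from 2 — these are bridges.

1-4, 2-5, 4-5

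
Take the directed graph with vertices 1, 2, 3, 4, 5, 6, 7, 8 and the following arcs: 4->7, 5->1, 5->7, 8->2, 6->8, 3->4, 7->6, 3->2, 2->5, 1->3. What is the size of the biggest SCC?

8

{1, 2, 3, 4, 5, 6, 7, 8} are all mutually reachable — one SCC of size 8.
The largest has 8 vertices.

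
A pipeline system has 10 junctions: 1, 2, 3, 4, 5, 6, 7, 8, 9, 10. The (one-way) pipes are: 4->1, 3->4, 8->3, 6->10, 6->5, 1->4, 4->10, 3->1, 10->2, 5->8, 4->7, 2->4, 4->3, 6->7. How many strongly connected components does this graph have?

6

{1, 2, 3, 4, 10} are all mutually reachable — one SCC of size 5.
{5} is an SCC by itself.
{8} is an SCC by itself.
{6} is an SCC by itself.
{9} is an SCC by itself.
(and 1 more singleton SCC)
That gives 6 strongly connected components.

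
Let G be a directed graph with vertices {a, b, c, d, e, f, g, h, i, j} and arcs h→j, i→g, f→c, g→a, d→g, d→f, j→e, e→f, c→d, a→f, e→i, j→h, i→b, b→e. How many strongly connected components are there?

{a, c, d, f, g} are all mutually reachable — one SCC of size 5.
{b, e, i} are all mutually reachable — one SCC of size 3.
{h, j} are all mutually reachable — one SCC of size 2.
That gives 3 strongly connected components.

3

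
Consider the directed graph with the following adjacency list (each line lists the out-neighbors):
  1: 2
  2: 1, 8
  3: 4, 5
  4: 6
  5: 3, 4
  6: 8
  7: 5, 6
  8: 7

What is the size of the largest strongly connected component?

{3, 4, 5, 6, 7, 8} are all mutually reachable — one SCC of size 6.
{1, 2} are all mutually reachable — one SCC of size 2.
The largest has 6 vertices.

6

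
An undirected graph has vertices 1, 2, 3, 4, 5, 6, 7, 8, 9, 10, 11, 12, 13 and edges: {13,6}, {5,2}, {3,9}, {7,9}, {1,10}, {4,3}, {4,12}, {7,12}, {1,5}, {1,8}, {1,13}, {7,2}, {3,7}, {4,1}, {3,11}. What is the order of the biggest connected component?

13

Starting from 1 we can reach 1, 2, 3, 4, 5, 6, 7, 8, 9, 10, 11, 12, 13. That is one component of size 13.
The largest has 13 vertices.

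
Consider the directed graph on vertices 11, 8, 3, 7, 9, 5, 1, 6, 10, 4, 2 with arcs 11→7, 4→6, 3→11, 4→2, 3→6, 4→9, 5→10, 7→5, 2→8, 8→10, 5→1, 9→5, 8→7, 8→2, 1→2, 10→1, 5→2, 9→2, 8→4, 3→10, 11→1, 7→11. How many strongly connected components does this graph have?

{1, 2, 4, 5, 7, 8, 9, 10, 11} are all mutually reachable — one SCC of size 9.
{3} is an SCC by itself.
{6} is an SCC by itself.
That gives 3 strongly connected components.

3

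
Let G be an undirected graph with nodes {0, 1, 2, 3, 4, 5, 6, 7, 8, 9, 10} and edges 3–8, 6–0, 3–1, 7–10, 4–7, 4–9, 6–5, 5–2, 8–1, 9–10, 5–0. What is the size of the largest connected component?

4

Starting from 1 we can reach 1, 3, 8. That is one component of size 3.
Starting from 0 we can reach 0, 2, 5, 6. That is one component of size 4.
Starting from 4 we can reach 4, 7, 9, 10. That is one component of size 4.
The largest has 4 vertices.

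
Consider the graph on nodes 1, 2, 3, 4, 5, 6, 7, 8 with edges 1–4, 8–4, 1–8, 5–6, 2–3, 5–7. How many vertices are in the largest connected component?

Starting from 2 we can reach 2, 3. That is one component of size 2.
Starting from 5 we can reach 5, 6, 7. That is one component of size 3.
Starting from 1 we can reach 1, 4, 8. That is one component of size 3.
The largest has 3 vertices.

3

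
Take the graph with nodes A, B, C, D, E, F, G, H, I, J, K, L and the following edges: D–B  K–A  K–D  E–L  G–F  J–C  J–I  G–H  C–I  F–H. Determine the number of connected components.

Starting from E we can reach E, L. That is one component of size 2.
Starting from F we can reach F, G, H. That is one component of size 3.
Starting from C we can reach C, I, J. That is one component of size 3.
Starting from A we can reach A, B, D, K. That is one component of size 4.
Total: 4 components.

4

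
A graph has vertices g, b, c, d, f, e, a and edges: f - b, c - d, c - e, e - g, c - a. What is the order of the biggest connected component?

Starting from b we can reach b, f. That is one component of size 2.
Starting from a we can reach a, c, d, e, g. That is one component of size 5.
The largest has 5 vertices.

5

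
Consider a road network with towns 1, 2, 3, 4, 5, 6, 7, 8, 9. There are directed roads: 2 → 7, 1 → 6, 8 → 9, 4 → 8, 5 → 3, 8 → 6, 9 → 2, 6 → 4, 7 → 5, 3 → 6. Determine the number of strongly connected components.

2

{2, 3, 4, 5, 6, 7, 8, 9} are all mutually reachable — one SCC of size 8.
{1} is an SCC by itself.
That gives 2 strongly connected components.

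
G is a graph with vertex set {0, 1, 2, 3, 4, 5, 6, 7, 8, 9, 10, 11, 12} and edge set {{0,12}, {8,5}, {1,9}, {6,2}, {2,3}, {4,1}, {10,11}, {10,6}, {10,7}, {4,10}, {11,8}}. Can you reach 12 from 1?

The component containing 1 is {1, 2, 3, 4, 5, 6, 7, 8, 9, 10, 11}, and 12 is not in it.

No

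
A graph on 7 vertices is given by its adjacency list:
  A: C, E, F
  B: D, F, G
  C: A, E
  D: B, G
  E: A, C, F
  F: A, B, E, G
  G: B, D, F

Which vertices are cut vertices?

F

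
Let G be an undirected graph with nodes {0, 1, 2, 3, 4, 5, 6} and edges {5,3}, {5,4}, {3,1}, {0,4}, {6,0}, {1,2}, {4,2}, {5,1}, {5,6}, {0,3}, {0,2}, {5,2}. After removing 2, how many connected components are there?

1

With 2 gone, the remaining components are: {0, 1, 3, 4, 5, 6}.
That is 1 component.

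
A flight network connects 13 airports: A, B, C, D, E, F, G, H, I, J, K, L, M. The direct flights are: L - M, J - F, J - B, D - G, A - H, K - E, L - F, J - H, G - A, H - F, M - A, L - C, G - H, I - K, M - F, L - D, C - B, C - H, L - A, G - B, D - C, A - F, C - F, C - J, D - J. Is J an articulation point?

Deleting J leaves 2 components (was 2), so J is not a cut vertex.

No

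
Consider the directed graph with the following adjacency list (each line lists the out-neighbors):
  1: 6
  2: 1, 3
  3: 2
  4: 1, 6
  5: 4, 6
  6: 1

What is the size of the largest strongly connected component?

2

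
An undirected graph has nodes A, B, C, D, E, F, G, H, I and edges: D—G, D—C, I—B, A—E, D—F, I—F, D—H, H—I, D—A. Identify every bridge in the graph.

A-D, A-E, B-I, C-D, D-G

The edges on the cycle D-H-I-F-D are not bridges since each lies on that cycle.
But removing D—A disconnects D from A; removing B—I disconnects B from I; removing E—A disconnects E from A; removing D—G disconnects D from G — these are bridges.
In total 5 edges are bridges.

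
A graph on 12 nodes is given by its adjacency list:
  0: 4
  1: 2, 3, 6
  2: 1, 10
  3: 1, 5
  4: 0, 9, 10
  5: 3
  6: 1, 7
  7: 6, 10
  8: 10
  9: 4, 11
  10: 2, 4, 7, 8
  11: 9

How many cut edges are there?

7

The edges on the cycle 1-6-7-10-2-1 are not bridges since each lies on that cycle.
But removing 1-3 disconnects 1 from 3; removing 11-9 disconnects 11 from 9; removing 8-10 disconnects 8 from 10; removing 0-4 disconnects 0 from 4 — these are bridges.
In total 7 edges are bridges.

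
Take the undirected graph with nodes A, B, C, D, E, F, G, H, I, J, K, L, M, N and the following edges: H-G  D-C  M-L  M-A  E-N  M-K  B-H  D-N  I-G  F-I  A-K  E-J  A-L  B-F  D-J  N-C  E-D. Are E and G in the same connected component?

The component containing E is {C, D, E, J, N}, and G is not in it.

No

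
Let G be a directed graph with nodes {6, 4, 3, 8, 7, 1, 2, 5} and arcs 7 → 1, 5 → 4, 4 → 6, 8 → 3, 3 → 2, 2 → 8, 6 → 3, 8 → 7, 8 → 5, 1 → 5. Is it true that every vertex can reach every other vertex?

From 6 we can reach every vertex (1, 2, 3, 4, 5, 6, 7, 8), and every vertex can reach 6 (1, 2, 3, 4, 5, 6, 7, 8). So the whole graph is one strongly connected component.

Yes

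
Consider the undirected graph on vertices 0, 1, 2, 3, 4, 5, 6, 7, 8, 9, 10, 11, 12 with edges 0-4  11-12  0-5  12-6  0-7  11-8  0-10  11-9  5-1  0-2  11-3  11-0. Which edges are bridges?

removing 11-8 disconnects 11 from 8; removing 0-7 disconnects 0 from 7; removing 12-11 disconnects 12 from 11; removing 0-4 disconnects 0 from 4 — these are bridges.
In total 12 edges are bridges.

0-10, 0-11, 0-2, 0-4, 0-5, 0-7, 1-5, 11-12, 11-3, 11-8, 11-9, 12-6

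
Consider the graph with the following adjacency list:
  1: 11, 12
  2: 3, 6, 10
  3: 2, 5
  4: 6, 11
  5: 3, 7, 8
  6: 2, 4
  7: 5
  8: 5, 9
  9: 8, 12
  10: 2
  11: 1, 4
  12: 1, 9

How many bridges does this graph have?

2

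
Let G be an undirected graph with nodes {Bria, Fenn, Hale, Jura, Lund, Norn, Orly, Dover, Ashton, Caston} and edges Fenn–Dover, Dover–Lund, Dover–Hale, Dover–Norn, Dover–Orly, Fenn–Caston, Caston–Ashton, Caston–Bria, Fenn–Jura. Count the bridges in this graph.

9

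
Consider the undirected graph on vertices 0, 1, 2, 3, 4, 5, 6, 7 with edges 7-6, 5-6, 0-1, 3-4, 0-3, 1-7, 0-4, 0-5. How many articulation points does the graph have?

1

Removing 0 increases the component count from 2 to 3, so 0 is a cut vertex.
By contrast removing 3 leaves 2 components; it is not a cut vertex. No other vertex is a cut vertex either.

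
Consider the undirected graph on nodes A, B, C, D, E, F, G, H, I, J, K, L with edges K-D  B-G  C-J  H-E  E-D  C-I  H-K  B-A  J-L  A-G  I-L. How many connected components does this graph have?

4

F is isolated — a component by itself.
Starting from A we can reach A, B, G. That is one component of size 3.
Starting from D we can reach D, E, H, K. That is one component of size 4.
Starting from C we can reach C, I, J, L. That is one component of size 4.
Total: 4 components.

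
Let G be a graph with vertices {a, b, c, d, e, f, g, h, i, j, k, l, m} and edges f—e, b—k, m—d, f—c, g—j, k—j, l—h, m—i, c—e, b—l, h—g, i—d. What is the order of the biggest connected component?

a is isolated — a component by itself.
Starting from c we can reach c, e, f. That is one component of size 3.
Starting from d we can reach d, i, m. That is one component of size 3.
Starting from b we can reach b, g, h, j, k, l. That is one component of size 6.
The largest has 6 vertices.

6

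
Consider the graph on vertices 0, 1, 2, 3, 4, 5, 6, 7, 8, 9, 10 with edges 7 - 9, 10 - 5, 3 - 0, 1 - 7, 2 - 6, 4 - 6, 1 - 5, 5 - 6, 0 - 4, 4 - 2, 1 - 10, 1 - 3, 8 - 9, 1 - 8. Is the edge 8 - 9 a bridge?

No

After removing 8 - 9, the path 8-1-7-9 still connects them, so the edge is not a bridge.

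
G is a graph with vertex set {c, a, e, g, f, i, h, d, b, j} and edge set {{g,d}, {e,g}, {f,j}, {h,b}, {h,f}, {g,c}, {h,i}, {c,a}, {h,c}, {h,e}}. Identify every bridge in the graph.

The edges on the cycle h-e-g-c-h are not bridges since each lies on that cycle.
But removing h-i disconnects h from i; removing h-f disconnects h from f; removing a-c disconnects a from c; removing g-d disconnects g from d — these are bridges.
In total 6 edges are bridges.

a-c, b-h, d-g, f-h, f-j, h-i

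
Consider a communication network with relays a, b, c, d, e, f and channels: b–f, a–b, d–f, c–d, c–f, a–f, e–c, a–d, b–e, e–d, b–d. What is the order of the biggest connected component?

6

Starting from a we can reach a, b, c, d, e, f. That is one component of size 6.
The largest has 6 vertices.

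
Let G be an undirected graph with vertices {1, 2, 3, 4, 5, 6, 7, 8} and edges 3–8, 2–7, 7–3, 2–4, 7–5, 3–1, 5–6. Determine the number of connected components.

Starting from 1 we can reach 1, 2, 3, 4, 5, 6, 7, 8. That is one component of size 8.
Total: 1 component.

1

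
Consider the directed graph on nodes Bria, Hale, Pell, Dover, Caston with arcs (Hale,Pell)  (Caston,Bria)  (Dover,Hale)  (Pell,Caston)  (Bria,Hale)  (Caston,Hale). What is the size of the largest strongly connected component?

{Bria, Hale, Pell, Caston} are all mutually reachable — one SCC of size 4.
{Dover} is an SCC by itself.
The largest has 4 vertices.

4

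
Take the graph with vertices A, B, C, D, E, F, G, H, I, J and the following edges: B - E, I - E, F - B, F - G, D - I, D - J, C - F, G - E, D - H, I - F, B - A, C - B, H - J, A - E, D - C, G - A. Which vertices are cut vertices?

D

Removing D increases the component count from 1 to 2, so D is a cut vertex.
By contrast removing A leaves 1 component; it is not a cut vertex. No other vertex is a cut vertex either.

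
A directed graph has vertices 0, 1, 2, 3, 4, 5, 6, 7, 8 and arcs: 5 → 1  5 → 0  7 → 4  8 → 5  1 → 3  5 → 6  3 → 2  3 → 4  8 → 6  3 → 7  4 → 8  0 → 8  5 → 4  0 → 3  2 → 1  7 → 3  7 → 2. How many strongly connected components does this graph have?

2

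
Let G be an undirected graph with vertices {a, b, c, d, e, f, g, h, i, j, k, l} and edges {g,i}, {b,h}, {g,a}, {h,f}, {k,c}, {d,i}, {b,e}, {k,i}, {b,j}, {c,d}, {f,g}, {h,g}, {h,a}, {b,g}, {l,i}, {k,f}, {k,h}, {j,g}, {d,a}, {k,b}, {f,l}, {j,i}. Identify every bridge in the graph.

b-e

The edges on the cycle k-c-d-i-g-f-k are not bridges since each lies on that cycle.
But removing e-b disconnects e from b — this is a bridge.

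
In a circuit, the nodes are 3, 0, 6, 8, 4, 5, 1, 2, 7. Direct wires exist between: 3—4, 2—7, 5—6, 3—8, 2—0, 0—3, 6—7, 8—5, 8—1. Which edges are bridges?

1-8, 3-4

The edges on the cycle 2-0-3-8-5-6-7-2 are not bridges since each lies on that cycle.
But removing 1—8 disconnects 1 from 8; removing 3—4 disconnects 3 from 4 — these are bridges.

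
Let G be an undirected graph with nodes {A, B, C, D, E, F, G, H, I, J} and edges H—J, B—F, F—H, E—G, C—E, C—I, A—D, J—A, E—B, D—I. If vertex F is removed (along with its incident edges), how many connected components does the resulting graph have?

With F gone, the remaining components are: {A, B, C, D, E, G, H, I, J}.
That is 1 component.

1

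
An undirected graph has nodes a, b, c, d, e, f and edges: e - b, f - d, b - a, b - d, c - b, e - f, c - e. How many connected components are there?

Starting from a we can reach a, b, c, d, e, f. That is one component of size 6.
Total: 1 component.

1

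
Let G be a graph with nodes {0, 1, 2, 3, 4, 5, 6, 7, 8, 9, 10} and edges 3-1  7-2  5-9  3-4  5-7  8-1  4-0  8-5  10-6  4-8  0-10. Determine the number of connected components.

1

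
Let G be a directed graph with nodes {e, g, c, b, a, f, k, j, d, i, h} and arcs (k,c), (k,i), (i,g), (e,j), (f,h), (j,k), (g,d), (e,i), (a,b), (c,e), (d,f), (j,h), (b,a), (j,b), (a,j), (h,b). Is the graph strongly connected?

From h we can reach every vertex (a, b, c, d, e, f, g, h, i, j, k), and every vertex can reach h (a, b, c, d, e, f, g, h, i, j, k). So the whole graph is one strongly connected component.

Yes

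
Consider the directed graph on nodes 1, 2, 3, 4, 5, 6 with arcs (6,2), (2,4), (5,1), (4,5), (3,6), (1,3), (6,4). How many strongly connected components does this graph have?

{1, 2, 3, 4, 5, 6} are all mutually reachable — one SCC of size 6.
That gives 1 strongly connected component.

1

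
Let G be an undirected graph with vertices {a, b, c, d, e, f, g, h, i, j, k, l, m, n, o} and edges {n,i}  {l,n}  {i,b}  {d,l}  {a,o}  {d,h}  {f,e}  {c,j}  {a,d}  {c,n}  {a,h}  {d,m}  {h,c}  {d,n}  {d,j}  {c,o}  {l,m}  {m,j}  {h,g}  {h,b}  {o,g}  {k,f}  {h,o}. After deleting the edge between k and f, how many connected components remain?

Before removal there are 2 components.
k-f is a bridge — removing it separates k's side from f's side.
After removal: 3 components.

3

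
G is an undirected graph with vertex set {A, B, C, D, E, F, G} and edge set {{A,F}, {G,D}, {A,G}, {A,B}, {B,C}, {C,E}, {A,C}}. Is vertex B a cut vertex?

Deleting B leaves 1 component (was 1) (its neighbors A, C remain connected to each other), so B is not a cut vertex.

No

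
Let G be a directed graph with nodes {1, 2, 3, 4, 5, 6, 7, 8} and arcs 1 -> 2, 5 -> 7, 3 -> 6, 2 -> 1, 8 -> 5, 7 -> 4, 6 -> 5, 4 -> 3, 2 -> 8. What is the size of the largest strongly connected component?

{3, 4, 5, 6, 7} are all mutually reachable — one SCC of size 5.
{1, 2} are all mutually reachable — one SCC of size 2.
{8} is an SCC by itself.
The largest has 5 vertices.

5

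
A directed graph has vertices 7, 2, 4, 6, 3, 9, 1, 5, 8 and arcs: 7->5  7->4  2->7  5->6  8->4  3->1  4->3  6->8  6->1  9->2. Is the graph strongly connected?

There is no directed path from 5 to 7, so the graph is not strongly connected.

No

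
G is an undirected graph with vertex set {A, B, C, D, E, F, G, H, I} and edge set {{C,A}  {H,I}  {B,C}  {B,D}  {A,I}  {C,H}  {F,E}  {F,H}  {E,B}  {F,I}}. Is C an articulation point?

Deleting C leaves 2 components (was 2), so C is not a cut vertex.

No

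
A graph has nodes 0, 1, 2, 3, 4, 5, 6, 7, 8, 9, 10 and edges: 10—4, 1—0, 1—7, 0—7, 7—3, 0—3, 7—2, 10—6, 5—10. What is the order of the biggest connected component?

5

9 is isolated — a component by itself.
8 is isolated — a component by itself.
Starting from 4 we can reach 4, 5, 6, 10. That is one component of size 4.
Starting from 0 we can reach 0, 1, 2, 3, 7. That is one component of size 5.
The largest has 5 vertices.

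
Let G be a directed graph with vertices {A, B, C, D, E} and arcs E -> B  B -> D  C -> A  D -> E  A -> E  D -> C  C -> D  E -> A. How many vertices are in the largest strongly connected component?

5

{A, B, C, D, E} are all mutually reachable — one SCC of size 5.
The largest has 5 vertices.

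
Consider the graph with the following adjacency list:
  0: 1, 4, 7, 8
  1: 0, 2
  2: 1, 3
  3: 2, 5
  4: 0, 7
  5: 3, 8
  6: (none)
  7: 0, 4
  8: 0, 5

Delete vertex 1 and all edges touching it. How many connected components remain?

With 1 gone, the remaining components are: {6}; {0, 2, 3, 4, 5, 7, 8}.
That is 2 components.

2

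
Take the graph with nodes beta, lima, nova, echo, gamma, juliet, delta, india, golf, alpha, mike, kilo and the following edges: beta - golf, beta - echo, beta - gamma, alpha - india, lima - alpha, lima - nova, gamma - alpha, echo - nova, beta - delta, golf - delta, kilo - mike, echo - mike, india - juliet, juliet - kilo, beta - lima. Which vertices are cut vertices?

Removing beta increases the component count from 1 to 2, so beta is a cut vertex.
By contrast removing echo leaves 1 component; it is not a cut vertex. No other vertex is a cut vertex either.

beta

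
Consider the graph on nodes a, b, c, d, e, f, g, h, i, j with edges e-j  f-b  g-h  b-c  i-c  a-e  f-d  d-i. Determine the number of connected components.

Starting from g we can reach g, h. That is one component of size 2.
Starting from a we can reach a, e, j. That is one component of size 3.
Starting from b we can reach b, c, d, f, i. That is one component of size 5.
Total: 3 components.

3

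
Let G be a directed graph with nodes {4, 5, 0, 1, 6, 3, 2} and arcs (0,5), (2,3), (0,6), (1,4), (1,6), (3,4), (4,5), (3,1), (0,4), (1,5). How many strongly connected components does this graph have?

7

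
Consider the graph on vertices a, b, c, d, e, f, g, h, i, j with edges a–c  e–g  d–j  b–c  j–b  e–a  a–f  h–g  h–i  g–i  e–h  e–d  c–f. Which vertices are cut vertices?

e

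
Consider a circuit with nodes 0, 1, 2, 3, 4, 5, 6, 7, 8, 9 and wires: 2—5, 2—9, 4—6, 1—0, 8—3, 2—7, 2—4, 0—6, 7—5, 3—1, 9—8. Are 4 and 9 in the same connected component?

Yes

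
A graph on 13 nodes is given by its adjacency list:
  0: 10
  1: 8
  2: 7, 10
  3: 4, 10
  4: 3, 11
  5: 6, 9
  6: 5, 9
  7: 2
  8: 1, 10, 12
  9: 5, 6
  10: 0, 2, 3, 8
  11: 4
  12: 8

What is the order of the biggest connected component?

10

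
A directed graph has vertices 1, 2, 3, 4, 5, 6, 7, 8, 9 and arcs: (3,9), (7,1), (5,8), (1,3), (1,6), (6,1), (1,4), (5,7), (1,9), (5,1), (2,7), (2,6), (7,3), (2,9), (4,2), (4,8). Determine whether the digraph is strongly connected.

No

There is no directed path from 3 to 1, so the graph is not strongly connected.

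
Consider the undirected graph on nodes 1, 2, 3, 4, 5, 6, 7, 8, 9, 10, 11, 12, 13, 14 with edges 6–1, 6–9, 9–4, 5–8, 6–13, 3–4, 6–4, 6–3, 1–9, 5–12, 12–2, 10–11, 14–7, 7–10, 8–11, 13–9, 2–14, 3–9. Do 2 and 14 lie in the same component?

Yes

From 2 we can reach 2, 5, 7, 8, 10, 11, 12, 14, which includes 14.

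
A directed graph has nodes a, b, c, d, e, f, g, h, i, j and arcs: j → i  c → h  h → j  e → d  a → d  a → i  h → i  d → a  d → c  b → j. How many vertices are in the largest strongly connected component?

2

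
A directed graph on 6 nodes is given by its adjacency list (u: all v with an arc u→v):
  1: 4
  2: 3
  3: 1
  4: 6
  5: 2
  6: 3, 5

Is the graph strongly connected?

From 3 we can reach every vertex (1, 2, 3, 4, 5, 6), and every vertex can reach 3 (1, 2, 3, 4, 5, 6). So the whole graph is one strongly connected component.

Yes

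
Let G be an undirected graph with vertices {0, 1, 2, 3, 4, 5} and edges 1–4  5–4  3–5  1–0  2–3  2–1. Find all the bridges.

0-1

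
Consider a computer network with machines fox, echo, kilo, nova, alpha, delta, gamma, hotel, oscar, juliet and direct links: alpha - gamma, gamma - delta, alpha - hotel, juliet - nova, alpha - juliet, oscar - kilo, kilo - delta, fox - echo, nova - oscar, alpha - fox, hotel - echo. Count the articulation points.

Removing alpha increases the component count from 1 to 2, so alpha is a cut vertex.
By contrast removing oscar leaves 1 component; it is not a cut vertex. No other vertex is a cut vertex either.

1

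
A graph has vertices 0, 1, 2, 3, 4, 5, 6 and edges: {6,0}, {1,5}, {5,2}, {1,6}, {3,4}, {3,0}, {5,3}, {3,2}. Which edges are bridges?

The edges on the cycle 1-5-3-0-6-1 are not bridges since each lies on that cycle.
But removing 3 - 4 disconnects 3 from 4 — this is a bridge.

3-4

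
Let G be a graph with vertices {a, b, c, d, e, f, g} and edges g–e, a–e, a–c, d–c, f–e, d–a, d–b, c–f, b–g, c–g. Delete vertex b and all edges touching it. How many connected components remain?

1

With b gone, the remaining components are: {a, c, d, e, f, g}.
That is 1 component.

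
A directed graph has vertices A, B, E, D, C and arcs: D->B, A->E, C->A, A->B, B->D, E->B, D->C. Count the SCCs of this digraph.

1

{A, B, C, D, E} are all mutually reachable — one SCC of size 5.
That gives 1 strongly connected component.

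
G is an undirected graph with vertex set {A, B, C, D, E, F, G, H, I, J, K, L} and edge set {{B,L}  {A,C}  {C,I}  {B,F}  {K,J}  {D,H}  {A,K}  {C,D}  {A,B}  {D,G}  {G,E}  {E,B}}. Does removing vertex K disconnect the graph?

Yes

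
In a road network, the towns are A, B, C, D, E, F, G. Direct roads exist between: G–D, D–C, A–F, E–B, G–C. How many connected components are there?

3

Starting from B we can reach B, E. That is one component of size 2.
Starting from A we can reach A, F. That is one component of size 2.
Starting from C we can reach C, D, G. That is one component of size 3.
Total: 3 components.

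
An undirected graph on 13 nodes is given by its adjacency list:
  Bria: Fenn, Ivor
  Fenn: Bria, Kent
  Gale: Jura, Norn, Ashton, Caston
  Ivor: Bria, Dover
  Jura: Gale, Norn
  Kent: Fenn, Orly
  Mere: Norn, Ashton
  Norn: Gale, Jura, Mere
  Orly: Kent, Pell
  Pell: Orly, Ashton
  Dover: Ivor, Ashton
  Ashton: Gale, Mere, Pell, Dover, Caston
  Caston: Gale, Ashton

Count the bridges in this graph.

0

The edges on the cycle Ashton-Pell-Orly-Kent-Fenn-Bria-Ivor-Dover-Ashton are not bridges since each lies on that cycle.
Every edge lies on some cycle, so there are no bridges.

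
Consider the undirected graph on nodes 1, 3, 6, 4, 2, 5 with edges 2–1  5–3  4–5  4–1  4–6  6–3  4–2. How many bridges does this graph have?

0

The edges on the cycle 4-2-1-4 are not bridges since each lies on that cycle.
Every edge lies on some cycle, so there are no bridges.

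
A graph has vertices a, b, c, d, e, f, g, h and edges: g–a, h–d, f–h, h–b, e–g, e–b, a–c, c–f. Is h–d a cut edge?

Yes

Removing h–d leaves no path between h and d: the component count goes from 1 to 2. So it is a bridge.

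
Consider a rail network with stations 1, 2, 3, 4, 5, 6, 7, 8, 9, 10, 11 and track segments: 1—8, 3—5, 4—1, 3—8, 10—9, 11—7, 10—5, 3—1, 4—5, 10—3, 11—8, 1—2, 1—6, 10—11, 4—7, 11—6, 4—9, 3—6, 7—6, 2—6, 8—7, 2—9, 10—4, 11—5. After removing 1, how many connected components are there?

With 1 gone, the remaining components are: {2, 3, 4, 5, 6, 7, 8, 9, 10, 11}.
That is 1 component.

1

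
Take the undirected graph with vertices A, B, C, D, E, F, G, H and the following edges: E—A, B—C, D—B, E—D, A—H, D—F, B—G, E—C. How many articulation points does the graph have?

Removing A increases the component count from 1 to 2, so A is a cut vertex.
Removing B increases the component count from 1 to 2, so B is a cut vertex.
Removing D increases the component count from 1 to 2, so D is a cut vertex.
Likewise E is a cut vertex.
By contrast removing G leaves 1 component; it is not a cut vertex. No other vertex is a cut vertex either.

4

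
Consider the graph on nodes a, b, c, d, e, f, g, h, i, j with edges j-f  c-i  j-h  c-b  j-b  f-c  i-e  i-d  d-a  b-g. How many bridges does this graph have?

6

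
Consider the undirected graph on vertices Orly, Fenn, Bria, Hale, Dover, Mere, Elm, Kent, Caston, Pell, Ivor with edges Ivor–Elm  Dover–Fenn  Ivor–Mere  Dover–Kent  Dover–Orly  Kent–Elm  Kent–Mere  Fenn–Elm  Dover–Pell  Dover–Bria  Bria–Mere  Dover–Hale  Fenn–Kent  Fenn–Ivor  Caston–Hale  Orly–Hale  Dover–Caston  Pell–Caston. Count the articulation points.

Removing Dover increases the component count from 1 to 2, so Dover is a cut vertex.
By contrast removing Orly leaves 1 component; it is not a cut vertex. No other vertex is a cut vertex either.

1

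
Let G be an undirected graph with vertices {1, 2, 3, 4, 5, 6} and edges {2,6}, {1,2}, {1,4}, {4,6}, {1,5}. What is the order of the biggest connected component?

5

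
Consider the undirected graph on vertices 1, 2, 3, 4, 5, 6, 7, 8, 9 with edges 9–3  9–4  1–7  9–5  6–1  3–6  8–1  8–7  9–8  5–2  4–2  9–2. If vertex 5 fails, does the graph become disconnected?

No

Deleting 5 leaves 1 component (was 1) (its neighbors 2, 9 remain connected to each other), so 5 is not a cut vertex.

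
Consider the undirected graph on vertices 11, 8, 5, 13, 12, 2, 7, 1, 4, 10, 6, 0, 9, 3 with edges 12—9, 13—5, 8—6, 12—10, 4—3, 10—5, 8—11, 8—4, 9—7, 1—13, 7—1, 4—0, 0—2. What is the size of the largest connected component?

7

Starting from 0 we can reach 0, 2, 3, 4, 6, 8, 11. That is one component of size 7.
Starting from 1 we can reach 1, 5, 7, 9, 10, 12, 13. That is one component of size 7.
The largest has 7 vertices.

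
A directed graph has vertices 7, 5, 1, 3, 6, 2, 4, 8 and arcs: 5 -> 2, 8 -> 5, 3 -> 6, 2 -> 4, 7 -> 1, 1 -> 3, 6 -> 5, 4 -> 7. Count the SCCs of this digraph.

2

{1, 2, 3, 4, 5, 6, 7} are all mutually reachable — one SCC of size 7.
{8} is an SCC by itself.
That gives 2 strongly connected components.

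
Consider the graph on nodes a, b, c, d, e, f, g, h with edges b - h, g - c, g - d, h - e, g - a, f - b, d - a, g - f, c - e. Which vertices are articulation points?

g

Removing g increases the component count from 1 to 2, so g is a cut vertex.
By contrast removing b leaves 1 component; it is not a cut vertex. No other vertex is a cut vertex either.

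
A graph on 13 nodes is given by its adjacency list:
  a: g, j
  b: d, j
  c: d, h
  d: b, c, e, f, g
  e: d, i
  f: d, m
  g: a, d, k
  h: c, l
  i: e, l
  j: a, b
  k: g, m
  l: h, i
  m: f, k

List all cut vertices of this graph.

Removing d increases the component count from 1 to 2, so d is a cut vertex.
By contrast removing h leaves 1 component; it is not a cut vertex. No other vertex is a cut vertex either.

d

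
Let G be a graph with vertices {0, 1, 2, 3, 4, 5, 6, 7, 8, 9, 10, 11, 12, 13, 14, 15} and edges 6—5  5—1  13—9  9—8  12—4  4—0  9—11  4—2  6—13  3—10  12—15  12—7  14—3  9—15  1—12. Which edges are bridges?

0-4, 10-3, 11-9, 12-4, 12-7, 14-3, 2-4, 8-9

The edges on the cycle 6-5-1-12-15-9-13-6 are not bridges since each lies on that cycle.
But removing 4—0 disconnects 4 from 0; removing 7—12 disconnects 7 from 12; removing 14—3 disconnects 14 from 3; removing 4—2 disconnects 4 from 2 — these are bridges.
In total 8 edges are bridges.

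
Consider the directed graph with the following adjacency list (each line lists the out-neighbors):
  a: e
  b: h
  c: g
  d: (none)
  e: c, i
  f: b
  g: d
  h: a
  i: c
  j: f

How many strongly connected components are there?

10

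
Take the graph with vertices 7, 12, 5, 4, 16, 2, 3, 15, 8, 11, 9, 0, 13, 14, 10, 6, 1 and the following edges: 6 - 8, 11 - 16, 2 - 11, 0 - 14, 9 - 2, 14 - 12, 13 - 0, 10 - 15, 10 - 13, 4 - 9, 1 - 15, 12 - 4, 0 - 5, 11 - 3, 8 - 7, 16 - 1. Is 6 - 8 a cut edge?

Yes

Removing 6 - 8 leaves no path between 6 and 8: the component count goes from 2 to 3. So it is a bridge.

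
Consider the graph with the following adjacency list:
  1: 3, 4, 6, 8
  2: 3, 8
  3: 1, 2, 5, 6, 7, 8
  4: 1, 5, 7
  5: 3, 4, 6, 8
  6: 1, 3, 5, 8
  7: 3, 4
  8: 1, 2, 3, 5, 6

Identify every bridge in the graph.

none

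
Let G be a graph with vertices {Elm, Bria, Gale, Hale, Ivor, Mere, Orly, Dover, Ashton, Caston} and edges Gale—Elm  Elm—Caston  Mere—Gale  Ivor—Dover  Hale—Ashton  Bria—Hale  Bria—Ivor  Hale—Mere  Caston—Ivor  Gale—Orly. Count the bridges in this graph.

3

The edges on the cycle Bria-Hale-Mere-Gale-Elm-Caston-Ivor-Bria are not bridges since each lies on that cycle.
But removing Orly—Gale disconnects Orly from Gale; removing Dover—Ivor disconnects Dover from Ivor; removing Hale—Ashton disconnects Hale from Ashton — these are bridges.
That makes 3 bridges.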